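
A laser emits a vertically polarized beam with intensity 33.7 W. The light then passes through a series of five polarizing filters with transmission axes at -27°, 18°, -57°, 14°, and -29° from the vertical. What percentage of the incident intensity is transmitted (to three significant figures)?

≈ 0.151%

I₁ = 33.7 W · cos²(27°) = 26.75 W.
I₂ = I₁ · cos²(45°) = 26.75 · 0.5 = 13.38 W.
I₃ = I₂ · cos²(75°) = 13.38 · 0.06699 = 0.8961 W.
I₄ = I₃ · cos²(71°) = 0.8961 · 0.106 = 0.09498 W.
I₅ = I₄ · cos²(43°) = 0.09498 · 0.5349 = 0.0508 W.
That is 0.1508% of the incident intensity.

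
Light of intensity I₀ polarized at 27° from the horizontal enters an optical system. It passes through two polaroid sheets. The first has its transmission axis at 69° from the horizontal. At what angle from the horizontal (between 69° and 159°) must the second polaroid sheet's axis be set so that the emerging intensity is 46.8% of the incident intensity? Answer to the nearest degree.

θ ≈ 92°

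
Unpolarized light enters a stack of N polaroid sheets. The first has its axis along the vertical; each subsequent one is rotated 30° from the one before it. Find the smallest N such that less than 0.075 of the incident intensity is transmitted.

N = 8

First polarizer halves the unpolarized light: factor 1/2.
Each further stage multiplies by cos²(30°) = 0.75.
After N polarizers: T = 0.5·0.75^(N−1). Require T < 0.075 ⇒ N−1 > ln(0.075/0.5)/ln(0.75) = 6.59, so N−1 ≥ 7 and N = 8.
Check: N=8 gives T = 0.06674 < 0.075; N=7 gives T = 0.08899.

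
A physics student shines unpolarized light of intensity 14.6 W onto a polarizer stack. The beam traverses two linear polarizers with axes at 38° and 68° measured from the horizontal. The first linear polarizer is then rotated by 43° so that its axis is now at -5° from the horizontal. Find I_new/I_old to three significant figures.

I_new/I_old ≈ 0.114

Before rotation:
Unpolarized light through the first polarizer → I₁ = ½ I₀, now polarized at 38°.
I₂ = I₁ cos²(68° − 38°) = 0.5 I₀ · cos²(30°) = 0.375 I₀.
After rotation:
Unpolarized light through the first polarizer → I₁ = ½ I₀, now polarized at -5°.
I₂ = I₁ cos²(68° + 5°) = 0.5 I₀ · cos²(73°) = 0.04274 I₀.
Ratio = 0.04274 / 0.375 = 0.114.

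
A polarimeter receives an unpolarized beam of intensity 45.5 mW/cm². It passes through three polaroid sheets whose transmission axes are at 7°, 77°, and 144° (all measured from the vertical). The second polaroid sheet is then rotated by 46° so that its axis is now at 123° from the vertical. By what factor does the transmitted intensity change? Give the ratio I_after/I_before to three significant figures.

Before rotation:
Unpolarized light through the first polarizer → I₁ = ½ I₀, now polarized at 7°.
I₂ = I₁ cos²(77° − 7°) = 0.5 I₀ · cos²(70°) = 0.05849 I₀.
I₃ = I₂ cos²(144° − 77°) = 0.05849 I₀ · cos²(67°) = 0.00893 I₀.
After rotation:
Unpolarized light through the first polarizer → I₁ = ½ I₀, now polarized at 7°.
Angle between axes 1 and 2: 64°. I₂ = 0.5 I₀ · cos²(64°) = 0.09608 I₀.
I₃ = I₂ cos²(144° − 123°) = 0.09608 I₀ · cos²(21°) = 0.08374 I₀.
Ratio = 0.08374 / 0.00893 = 9.378.

I_new/I_old ≈ 9.38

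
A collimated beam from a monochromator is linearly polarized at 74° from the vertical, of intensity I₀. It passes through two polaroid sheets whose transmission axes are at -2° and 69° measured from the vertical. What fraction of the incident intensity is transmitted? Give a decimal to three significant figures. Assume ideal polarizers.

≈ 0.00620 I₀

By Malus's law, I₁ = I₀ cos²(-2° − 74°) = I₀ cos²(76°) = 0.05853 I₀.
I₂ = I₁ cos²(69° + 2°) = 0.05853 I₀ · cos²(71°) = 0.006203 I₀.
Transmitted fraction = 0.006203.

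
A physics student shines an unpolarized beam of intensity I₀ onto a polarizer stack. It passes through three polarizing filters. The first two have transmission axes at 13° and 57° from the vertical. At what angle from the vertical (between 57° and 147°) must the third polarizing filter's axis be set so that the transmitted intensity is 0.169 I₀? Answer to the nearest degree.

Unpolarized light through the first polarizer → I₁ = ½ I₀, now polarized at 13°.
I₂ = I₁ cos²(57° − 13°) = 0.5 I₀ · cos²(44°) = 0.2587 I₀.
Need I₃/I₀ = 0.169, so cos²(θ − 57°) = 0.169 / 0.2587 = 0.6532.
θ − 57° = arccos(√0.6532) = 36.1°, giving θ ≈ 57 + 36.1 = 93.1°.

θ ≈ 93°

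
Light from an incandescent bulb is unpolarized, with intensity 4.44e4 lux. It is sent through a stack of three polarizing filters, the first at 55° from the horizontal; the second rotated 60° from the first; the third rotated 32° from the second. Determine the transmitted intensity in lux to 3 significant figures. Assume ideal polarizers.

I ≈ 3990 lux

Unpolarized light through the first polarizer → I₁ = 4.44e4 lux/2 = 2.22e+04 lux, polarized at 55°.
I₂ = I₁ · cos²(60°) = 2.22e+04 · 0.25 = 5550 lux.
I₃ = I₂ · cos²(32°) = 5550 · 0.7192 = 3991 lux.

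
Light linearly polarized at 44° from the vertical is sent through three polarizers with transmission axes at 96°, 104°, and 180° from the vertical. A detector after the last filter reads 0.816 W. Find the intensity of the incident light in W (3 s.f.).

By Malus's law, I₁ = I₀ cos²(96° − 44°) = I₀ cos²(52°) = 0.379 I₀.
I₂ = I₁ cos²(104° − 96°) = 0.379 I₀ · cos²(8°) = 0.3717 I₀.
I₃ = I₂ cos²(180° − 104°) = 0.3717 I₀ · cos²(76°) = 0.02175 I₀.
So 0.816 W = 0.02175 I₀, giving I₀ = 0.816/0.02175 = 37.51 W.

I₀ ≈ 37.5 W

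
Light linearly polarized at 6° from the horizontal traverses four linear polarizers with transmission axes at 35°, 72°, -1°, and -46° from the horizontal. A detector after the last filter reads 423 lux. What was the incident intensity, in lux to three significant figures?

I₁ = I₀ cos²(35° − 6°) = I₀ cos²(29°) = 0.765 I₀.
I₂ = I₁ cos²(72° − 35°) = 0.765 I₀ · cos²(37°) = 0.4879 I₀.
I₃ = I₂ cos²(-1° − 72°) = 0.4879 I₀ · cos²(73°) = 0.04171 I₀.
I₄ = I₃ cos²(-46° + 1°) = 0.04171 I₀ · cos²(45°) = 0.02085 I₀.
So 423 lux = 0.02085 I₀, giving I₀ = 423/0.02085 = 2.028e+04 lux.

I₀ ≈ 2.03e4 lux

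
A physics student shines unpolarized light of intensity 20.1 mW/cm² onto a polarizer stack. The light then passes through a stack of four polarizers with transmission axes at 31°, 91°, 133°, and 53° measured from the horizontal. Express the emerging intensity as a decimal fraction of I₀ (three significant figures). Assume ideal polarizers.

I/I₀ ≈ 0.00208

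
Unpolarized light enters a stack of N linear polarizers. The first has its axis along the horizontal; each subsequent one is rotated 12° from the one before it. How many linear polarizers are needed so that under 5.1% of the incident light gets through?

First polarizer halves the unpolarized light: factor 1/2.
Each further stage multiplies by cos²(12°) = 0.9568.
After N polarizers: T = 0.5·0.9568^(N−1). Require T < 0.051 ⇒ N−1 > ln(0.051/0.5)/ln(0.9568) = 51.66, so N−1 ≥ 52 and N = 53.
Check: N=53 gives T = 0.05024 < 0.051; N=52 gives T = 0.05251.

N = 53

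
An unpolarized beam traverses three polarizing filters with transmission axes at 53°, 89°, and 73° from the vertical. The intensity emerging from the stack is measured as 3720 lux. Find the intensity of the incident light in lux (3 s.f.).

I₀ ≈ 1.23e4 lux

Unpolarized light through the first polarizer → I₁ = ½ I₀, now polarized at 53°.
I₂ = I₁ cos²(89° − 53°) = 0.5 I₀ · cos²(36°) = 0.3273 I₀.
I₃ = I₂ cos²(73° − 89°) = 0.3273 I₀ · cos²(16°) = 0.3024 I₀.
So 3720 lux = 0.3024 I₀, giving I₀ = 3720/0.3024 = 1.23e+04 lux.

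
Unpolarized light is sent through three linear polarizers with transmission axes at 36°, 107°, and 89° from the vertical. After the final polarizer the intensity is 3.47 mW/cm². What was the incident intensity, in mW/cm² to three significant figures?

Unpolarized light through the first polarizer → I₁ = ½ I₀, now polarized at 36°.
I₂ = I₁ cos²(107° − 36°) = 0.5 I₀ · cos²(71°) = 0.053 I₀.
I₃ = I₂ cos²(89° − 107°) = 0.053 I₀ · cos²(18°) = 0.04794 I₀.
So 3.47 mW/cm² = 0.04794 I₀, giving I₀ = 3.47/0.04794 = 72.39 mW/cm².

I₀ ≈ 72.4 mW/cm²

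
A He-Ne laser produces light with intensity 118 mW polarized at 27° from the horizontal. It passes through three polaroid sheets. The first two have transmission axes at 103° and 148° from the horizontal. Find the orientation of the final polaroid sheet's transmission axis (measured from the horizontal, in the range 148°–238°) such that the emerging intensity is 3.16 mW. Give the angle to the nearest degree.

I₁ = I₀ cos²(103° − 27°) = I₀ cos²(76°) = 0.05853 I₀.
I₂ = I₁ cos²(148° − 103°) = 0.05853 I₀ · cos²(45°) = 0.02926 I₀.
Target fraction: 3.16 / 118 mW = 0.02678 of I₀.
Need I₃/I₀ = 0.02678, so cos²(θ − 148°) = 0.02678 / 0.02926 = 0.9151.
θ − 148° = arccos(√0.9151) = 16.9°, giving θ ≈ 148 + 16.9 = 164.9°.

θ ≈ 165°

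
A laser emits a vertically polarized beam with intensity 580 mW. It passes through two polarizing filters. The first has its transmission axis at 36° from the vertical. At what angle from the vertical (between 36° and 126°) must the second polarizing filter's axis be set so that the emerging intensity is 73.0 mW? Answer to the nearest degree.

θ ≈ 100°

By Malus's law, I₁ = I₀ cos²(36° − 0°) = I₀ cos²(36°) = 0.6545 I₀.
Target fraction: 73.0 / 580 mW = 0.1259 of I₀.
Need I₂/I₀ = 0.1259, so cos²(θ − 36°) = 0.1259 / 0.6545 = 0.1923.
θ − 36° = arccos(√0.1923) = 64.0°, giving θ ≈ 36 + 64.0 = 100.0°.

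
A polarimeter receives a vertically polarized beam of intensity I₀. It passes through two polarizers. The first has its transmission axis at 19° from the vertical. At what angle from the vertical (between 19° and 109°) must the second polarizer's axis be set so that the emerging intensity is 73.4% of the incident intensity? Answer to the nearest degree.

I₁ = I₀ cos²(19° − 0°) = I₀ cos²(19°) = 0.894 I₀.
Need I₂/I₀ = 0.734, so cos²(θ − 19°) = 0.734 / 0.894 = 0.821.
θ − 19° = arccos(√0.821) = 25.0°, giving θ ≈ 19 + 25.0 = 44.0°.

θ ≈ 44°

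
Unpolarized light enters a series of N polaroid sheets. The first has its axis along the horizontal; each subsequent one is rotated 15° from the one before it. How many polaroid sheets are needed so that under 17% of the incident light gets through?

N = 17

First polarizer halves the unpolarized light: factor 1/2.
Each further stage multiplies by cos²(15°) = 0.933.
After N polarizers: T = 0.5·0.933^(N−1). Require T < 0.17 ⇒ N−1 > ln(0.17/0.5)/ln(0.933) = 15.56, so N−1 ≥ 16 and N = 17.
Check: N=17 gives T = 0.1649 < 0.17; N=16 gives T = 0.1767.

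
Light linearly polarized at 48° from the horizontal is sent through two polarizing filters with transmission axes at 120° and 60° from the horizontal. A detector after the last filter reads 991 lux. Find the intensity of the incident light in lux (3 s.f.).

I₀ ≈ 4.15e4 lux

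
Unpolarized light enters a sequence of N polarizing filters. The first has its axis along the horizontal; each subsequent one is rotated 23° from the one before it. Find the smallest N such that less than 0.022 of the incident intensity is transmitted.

N = 20

First polarizer halves the unpolarized light: factor 1/2.
Each further stage multiplies by cos²(23°) = 0.8473.
After N polarizers: T = 0.5·0.8473^(N−1). Require T < 0.022 ⇒ N−1 > ln(0.022/0.5)/ln(0.8473) = 18.85, so N−1 ≥ 19 and N = 20.
Check: N=20 gives T = 0.02148 < 0.022; N=19 gives T = 0.02535.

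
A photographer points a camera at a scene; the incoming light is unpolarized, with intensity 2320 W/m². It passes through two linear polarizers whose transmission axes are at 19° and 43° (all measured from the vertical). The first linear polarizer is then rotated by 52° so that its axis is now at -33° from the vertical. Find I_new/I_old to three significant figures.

I_new/I_old ≈ 0.0701

Before rotation:
Unpolarized light through the first polarizer → I₁ = ½ I₀, now polarized at 19°.
I₂ = I₁ cos²(43° − 19°) = 0.5 I₀ · cos²(24°) = 0.4173 I₀.
After rotation:
Unpolarized light through the first polarizer → I₁ = ½ I₀, now polarized at -33°.
I₂ = I₁ cos²(43° + 33°) = 0.5 I₀ · cos²(76°) = 0.02926 I₀.
Ratio = 0.02926 / 0.4173 = 0.07013.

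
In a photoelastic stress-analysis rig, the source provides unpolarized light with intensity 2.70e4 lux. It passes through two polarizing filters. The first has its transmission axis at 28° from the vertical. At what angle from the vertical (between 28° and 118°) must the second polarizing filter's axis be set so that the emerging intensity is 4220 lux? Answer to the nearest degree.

θ ≈ 84°

Unpolarized light through the first polarizer → I₁ = ½ I₀, now polarized at 28°.
Target fraction: 4220 / 2.70e4 lux = 0.1563 of I₀.
Need I₂/I₀ = 0.1563, so cos²(θ − 28°) = 0.1563 / 0.5 = 0.3126.
θ − 28° = arccos(√0.3126) = 56.0°, giving θ ≈ 28 + 56.0 = 84.0°.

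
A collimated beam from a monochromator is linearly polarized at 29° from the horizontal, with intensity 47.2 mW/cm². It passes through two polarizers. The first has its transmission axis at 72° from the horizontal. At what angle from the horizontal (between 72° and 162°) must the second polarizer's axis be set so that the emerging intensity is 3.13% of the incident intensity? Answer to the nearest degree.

θ ≈ 148°

I₁ = I₀ cos²(72° − 29°) = I₀ cos²(43°) = 0.5349 I₀.
Need I₂/I₀ = 0.0313, so cos²(θ − 72°) = 0.0313 / 0.5349 = 0.05852.
θ − 72° = arccos(√0.05852) = 76.0°, giving θ ≈ 72 + 76.0 = 148.0°.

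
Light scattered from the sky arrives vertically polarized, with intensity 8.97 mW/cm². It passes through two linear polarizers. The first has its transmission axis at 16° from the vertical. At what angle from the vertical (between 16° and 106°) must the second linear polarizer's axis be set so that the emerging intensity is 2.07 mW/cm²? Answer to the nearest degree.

θ ≈ 76°

I₁ = I₀ cos²(16° − 0°) = I₀ cos²(16°) = 0.924 I₀.
Target fraction: 2.07 / 8.97 mW/cm² = 0.2308 of I₀.
Need I₂/I₀ = 0.2308, so cos²(θ − 16°) = 0.2308 / 0.924 = 0.2497.
θ − 16° = arccos(√0.2497) = 60.0°, giving θ ≈ 16 + 60.0 = 76.0°.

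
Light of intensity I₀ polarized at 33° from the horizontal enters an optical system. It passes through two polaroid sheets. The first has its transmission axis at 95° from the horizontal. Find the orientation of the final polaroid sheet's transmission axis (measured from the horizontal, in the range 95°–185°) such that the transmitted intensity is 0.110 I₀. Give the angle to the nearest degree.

By Malus's law, I₁ = I₀ cos²(95° − 33°) = I₀ cos²(62°) = 0.2204 I₀.
Need I₂/I₀ = 0.11, so cos²(θ − 95°) = 0.11 / 0.2204 = 0.4991.
θ − 95° = arccos(√0.4991) = 45.1°, giving θ ≈ 95 + 45.1 = 140.1°.

θ ≈ 140°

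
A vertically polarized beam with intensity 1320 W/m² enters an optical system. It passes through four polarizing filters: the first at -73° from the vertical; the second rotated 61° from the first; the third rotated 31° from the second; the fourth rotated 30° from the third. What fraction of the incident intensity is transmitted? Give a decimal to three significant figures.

I/I₀ ≈ 0.0111

I₁ = 1320 W/m² · cos²(73°) = 112.8 W/m².
I₂ = I₁ · cos²(61°) = 112.8 · 0.235 = 26.52 W/m².
I₃ = I₂ · cos²(31°) = 26.52 · 0.7347 = 19.49 W/m².
I₄ = I₃ · cos²(30°) = 19.49 · 0.75 = 14.61 W/m².
Transmitted fraction = 0.01107.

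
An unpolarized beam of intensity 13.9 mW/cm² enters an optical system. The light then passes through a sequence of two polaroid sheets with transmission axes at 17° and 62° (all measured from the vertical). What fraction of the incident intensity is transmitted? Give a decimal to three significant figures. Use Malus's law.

Unpolarized light through the first polarizer → I₁ = 13.9 mW/cm²/2 = 6.95 mW/cm², polarized at 17°.
I₂ = I₁ · cos²(45°) = 6.95 · 0.5 = 3.475 mW/cm².
Transmitted fraction = 0.25.

I/I₀ ≈ 0.250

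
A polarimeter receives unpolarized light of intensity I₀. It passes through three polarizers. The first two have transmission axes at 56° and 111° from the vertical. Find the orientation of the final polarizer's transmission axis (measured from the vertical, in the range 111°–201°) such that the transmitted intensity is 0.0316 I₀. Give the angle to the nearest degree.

θ ≈ 175°

Unpolarized light through the first polarizer → I₁ = ½ I₀, now polarized at 56°.
I₂ = I₁ cos²(111° − 56°) = 0.5 I₀ · cos²(55°) = 0.1645 I₀.
Need I₃/I₀ = 0.0316, so cos²(θ − 111°) = 0.0316 / 0.1645 = 0.1921.
θ − 111° = arccos(√0.1921) = 64.0°, giving θ ≈ 111 + 64.0 = 175.0°.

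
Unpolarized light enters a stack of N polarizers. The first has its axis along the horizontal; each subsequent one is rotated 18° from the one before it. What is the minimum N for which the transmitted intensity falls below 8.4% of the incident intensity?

N = 19

First polarizer halves the unpolarized light: factor 1/2.
Each further stage multiplies by cos²(18°) = 0.9045.
After N polarizers: T = 0.5·0.9045^(N−1). Require T < 0.084 ⇒ N−1 > ln(0.084/0.5)/ln(0.9045) = 17.77, so N−1 ≥ 18 and N = 19.
Check: N=19 gives T = 0.08211 < 0.084; N=18 gives T = 0.09078.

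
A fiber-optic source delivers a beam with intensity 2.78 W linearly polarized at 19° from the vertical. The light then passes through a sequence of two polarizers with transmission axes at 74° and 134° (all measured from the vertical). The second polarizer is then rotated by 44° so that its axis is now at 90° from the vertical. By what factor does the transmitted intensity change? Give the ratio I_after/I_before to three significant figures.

I_new/I_old ≈ 3.70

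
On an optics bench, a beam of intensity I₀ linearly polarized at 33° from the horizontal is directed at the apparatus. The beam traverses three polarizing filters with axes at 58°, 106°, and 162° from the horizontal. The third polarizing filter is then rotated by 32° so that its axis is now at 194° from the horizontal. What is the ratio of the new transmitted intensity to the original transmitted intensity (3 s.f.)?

I_new/I_old ≈ 0.00390

Before rotation:
By Malus's law, I₁ = I₀ cos²(58° − 33°) = I₀ cos²(25°) = 0.8214 I₀.
I₂ = I₁ cos²(106° − 58°) = 0.8214 I₀ · cos²(48°) = 0.3678 I₀.
I₃ = I₂ cos²(162° − 106°) = 0.3678 I₀ · cos²(56°) = 0.115 I₀.
After rotation:
I₁ = I₀ cos²(58° − 33°) = I₀ cos²(25°) = 0.8214 I₀.
I₂ = I₁ cos²(106° − 58°) = 0.8214 I₀ · cos²(48°) = 0.3678 I₀.
I₃ = I₂ cos²(194° − 106°) = 0.3678 I₀ · cos²(88°) = 0.0004479 I₀.
Ratio = 0.0004479 / 0.115 = 0.003895.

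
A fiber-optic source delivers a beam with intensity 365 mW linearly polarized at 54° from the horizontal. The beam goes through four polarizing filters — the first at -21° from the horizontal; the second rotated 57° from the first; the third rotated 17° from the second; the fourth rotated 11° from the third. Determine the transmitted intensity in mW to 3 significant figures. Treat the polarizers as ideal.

I ≈ 6.39 mW

By Malus's law, I₁ = 365 mW · cos²(75°) = 24.45 mW.
I₂ = I₁ · cos²(57°) = 24.45 · 0.2966 = 7.253 mW.
I₃ = I₂ · cos²(17°) = 7.253 · 0.9145 = 6.633 mW.
I₄ = I₃ · cos²(11°) = 6.633 · 0.9636 = 6.391 mW.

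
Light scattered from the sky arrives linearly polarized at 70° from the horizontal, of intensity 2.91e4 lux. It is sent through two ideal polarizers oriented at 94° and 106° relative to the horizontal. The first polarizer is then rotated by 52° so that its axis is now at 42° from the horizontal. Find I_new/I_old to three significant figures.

I_new/I_old ≈ 0.188

Before rotation:
By Malus's law, I₁ = I₀ cos²(94° − 70°) = I₀ cos²(24°) = 0.8346 I₀.
I₂ = I₁ cos²(106° − 94°) = 0.8346 I₀ · cos²(12°) = 0.7985 I₀.
After rotation:
I₁ = I₀ cos²(42° − 70°) = I₀ cos²(28°) = 0.7796 I₀.
I₂ = I₁ cos²(106° − 42°) = 0.7796 I₀ · cos²(64°) = 0.1498 I₀.
Ratio = 0.1498 / 0.7985 = 0.1876.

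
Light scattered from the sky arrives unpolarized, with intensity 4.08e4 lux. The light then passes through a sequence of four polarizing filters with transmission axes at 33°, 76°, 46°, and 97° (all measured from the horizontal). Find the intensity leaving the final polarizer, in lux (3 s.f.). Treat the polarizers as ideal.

Unpolarized light through the first polarizer → I₁ = 4.08e4 lux/2 = 2.04e+04 lux, polarized at 33°.
I₂ = I₁ · cos²(43°) = 2.04e+04 · 0.5349 = 1.091e+04 lux.
I₃ = I₂ · cos²(30°) = 1.091e+04 · 0.75 = 8184 lux.
I₄ = I₃ · cos²(51°) = 8184 · 0.396 = 3241 lux.

I ≈ 3240 lux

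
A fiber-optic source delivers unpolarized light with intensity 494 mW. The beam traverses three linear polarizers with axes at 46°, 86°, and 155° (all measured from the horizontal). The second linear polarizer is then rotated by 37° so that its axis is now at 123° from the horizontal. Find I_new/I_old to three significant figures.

I_new/I_old ≈ 0.483

Before rotation:
Unpolarized light through the first polarizer → I₁ = ½ I₀, now polarized at 46°.
I₂ = I₁ cos²(86° − 46°) = 0.5 I₀ · cos²(40°) = 0.2934 I₀.
I₃ = I₂ cos²(155° − 86°) = 0.2934 I₀ · cos²(69°) = 0.03768 I₀.
After rotation:
Unpolarized light through the first polarizer → I₁ = ½ I₀, now polarized at 46°.
I₂ = I₁ cos²(123° − 46°) = 0.5 I₀ · cos²(77°) = 0.0253 I₀.
I₃ = I₂ cos²(155° − 123°) = 0.0253 I₀ · cos²(32°) = 0.0182 I₀.
Ratio = 0.0182 / 0.03768 = 0.4829.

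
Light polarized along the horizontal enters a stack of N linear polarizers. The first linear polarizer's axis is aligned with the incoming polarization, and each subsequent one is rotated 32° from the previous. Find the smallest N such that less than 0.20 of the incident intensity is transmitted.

First polarizer is aligned with the polarization: full transmission.
Each further stage multiplies by cos²(32°) = 0.7192.
After N polarizers: T = 0.7192^(N−1). Require T < 0.20 ⇒ N−1 > ln(0.20)/ln(0.7192) = 4.88, so N−1 ≥ 5 and N = 6.
Check: N=6 gives T = 0.1924 < 0.20; N=5 gives T = 0.2675.

N = 6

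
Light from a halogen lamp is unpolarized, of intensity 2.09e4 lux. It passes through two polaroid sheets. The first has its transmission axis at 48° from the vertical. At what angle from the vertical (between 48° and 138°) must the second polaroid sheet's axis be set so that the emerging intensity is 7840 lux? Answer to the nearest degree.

θ ≈ 78°

Unpolarized light through the first polarizer → I₁ = ½ I₀, now polarized at 48°.
Target fraction: 7840 / 2.09e4 lux = 0.3751 of I₀.
Need I₂/I₀ = 0.3751, so cos²(θ − 48°) = 0.3751 / 0.5 = 0.7502.
θ − 48° = arccos(√0.7502) = 30.0°, giving θ ≈ 48 + 30.0 = 78.0°.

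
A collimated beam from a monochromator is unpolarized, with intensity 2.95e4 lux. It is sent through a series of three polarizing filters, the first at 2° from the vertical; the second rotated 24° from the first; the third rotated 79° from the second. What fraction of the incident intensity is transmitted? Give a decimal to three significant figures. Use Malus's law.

I/I₀ ≈ 0.0152

Unpolarized light through the first polarizer → I₁ = 2.95e4 lux/2 = 1.475e+04 lux, polarized at 2°.
I₂ = I₁ · cos²(24°) = 1.475e+04 · 0.8346 = 1.231e+04 lux.
I₃ = I₂ · cos²(79°) = 1.231e+04 · 0.03641 = 448.2 lux.
Transmitted fraction = 0.01519.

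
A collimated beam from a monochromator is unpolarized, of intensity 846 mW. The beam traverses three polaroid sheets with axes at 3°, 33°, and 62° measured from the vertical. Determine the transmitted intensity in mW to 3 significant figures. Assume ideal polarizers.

Unpolarized light through the first polarizer → I₁ = 846 mW/2 = 423 mW, polarized at 3°.
I₂ = I₁ · cos²(30°) = 423 · 0.75 = 317.3 mW.
I₃ = I₂ · cos²(29°) = 317.3 · 0.765 = 242.7 mW.

I ≈ 243 mW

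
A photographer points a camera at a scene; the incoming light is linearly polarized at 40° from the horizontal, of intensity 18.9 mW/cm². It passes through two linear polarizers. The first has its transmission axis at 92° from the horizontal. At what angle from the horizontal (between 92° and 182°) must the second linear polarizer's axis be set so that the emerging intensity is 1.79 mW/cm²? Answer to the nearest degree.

By Malus's law, I₁ = I₀ cos²(92° − 40°) = I₀ cos²(52°) = 0.379 I₀.
Target fraction: 1.79 / 18.9 mW/cm² = 0.09471 of I₀.
Need I₂/I₀ = 0.09471, so cos²(θ − 92°) = 0.09471 / 0.379 = 0.2499.
θ − 92° = arccos(√0.2499) = 60.0°, giving θ ≈ 92 + 60.0 = 152.0°.

θ ≈ 152°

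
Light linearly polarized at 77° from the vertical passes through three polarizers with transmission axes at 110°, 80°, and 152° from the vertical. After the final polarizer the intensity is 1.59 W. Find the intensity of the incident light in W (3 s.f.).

I₀ ≈ 31.6 W

I₁ = I₀ cos²(110° − 77°) = I₀ cos²(33°) = 0.7034 I₀.
I₂ = I₁ cos²(80° − 110°) = 0.7034 I₀ · cos²(30°) = 0.5275 I₀.
I₃ = I₂ cos²(152° − 80°) = 0.5275 I₀ · cos²(72°) = 0.05037 I₀.
So 1.59 W = 0.05037 I₀, giving I₀ = 1.59/0.05037 = 31.56 W.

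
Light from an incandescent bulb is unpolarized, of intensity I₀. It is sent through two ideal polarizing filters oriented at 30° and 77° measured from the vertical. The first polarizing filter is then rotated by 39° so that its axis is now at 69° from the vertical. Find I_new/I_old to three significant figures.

I_new/I_old ≈ 2.11

Before rotation:
Unpolarized light through the first polarizer → I₁ = ½ I₀, now polarized at 30°.
I₂ = I₁ cos²(77° − 30°) = 0.5 I₀ · cos²(47°) = 0.2326 I₀.
After rotation:
Unpolarized light through the first polarizer → I₁ = ½ I₀, now polarized at 69°.
I₂ = I₁ cos²(77° − 69°) = 0.5 I₀ · cos²(8°) = 0.4903 I₀.
Ratio = 0.4903 / 0.2326 = 2.108.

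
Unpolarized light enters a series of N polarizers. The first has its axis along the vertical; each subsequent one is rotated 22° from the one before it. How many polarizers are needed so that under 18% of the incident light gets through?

First polarizer halves the unpolarized light: factor 1/2.
Each further stage multiplies by cos²(22°) = 0.8597.
After N polarizers: T = 0.5·0.8597^(N−1). Require T < 0.18 ⇒ N−1 > ln(0.18/0.5)/ln(0.8597) = 6.76, so N−1 ≥ 7 and N = 8.
Check: N=8 gives T = 0.1735 < 0.18; N=7 gives T = 0.2018.

N = 8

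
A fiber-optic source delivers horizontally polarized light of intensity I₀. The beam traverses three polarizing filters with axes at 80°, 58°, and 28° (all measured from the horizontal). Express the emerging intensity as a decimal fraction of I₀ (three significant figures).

≈ 0.0194 I₀

By Malus's law, I₁ = I₀ cos²(80° − 0°) = I₀ cos²(80°) = 0.03015 I₀.
I₂ = I₁ cos²(58° − 80°) = 0.03015 I₀ · cos²(22°) = 0.02592 I₀.
I₃ = I₂ cos²(28° − 58°) = 0.02592 I₀ · cos²(30°) = 0.01944 I₀.
Transmitted fraction = 0.01944.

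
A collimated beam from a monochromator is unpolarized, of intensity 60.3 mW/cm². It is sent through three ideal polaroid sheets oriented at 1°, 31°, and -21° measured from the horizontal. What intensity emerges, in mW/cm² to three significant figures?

I ≈ 8.57 mW/cm²

Unpolarized light through the first polarizer → I₁ = 60.3 mW/cm²/2 = 30.15 mW/cm², polarized at 1°.
I₂ = I₁ · cos²(30°) = 30.15 · 0.75 = 22.61 mW/cm².
I₃ = I₂ · cos²(52°) = 22.61 · 0.379 = 8.571 mW/cm².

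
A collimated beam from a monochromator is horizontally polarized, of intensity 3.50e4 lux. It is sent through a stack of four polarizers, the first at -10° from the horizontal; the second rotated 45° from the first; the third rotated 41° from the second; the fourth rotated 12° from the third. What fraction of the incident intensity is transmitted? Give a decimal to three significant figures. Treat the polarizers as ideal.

I/I₀ ≈ 0.264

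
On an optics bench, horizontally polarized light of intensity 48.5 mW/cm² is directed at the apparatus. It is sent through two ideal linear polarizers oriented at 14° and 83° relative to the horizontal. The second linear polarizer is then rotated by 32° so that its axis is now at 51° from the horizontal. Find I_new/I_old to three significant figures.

Before rotation:
By Malus's law, I₁ = I₀ cos²(14° − 0°) = I₀ cos²(14°) = 0.9415 I₀.
I₂ = I₁ cos²(83° − 14°) = 0.9415 I₀ · cos²(69°) = 0.1209 I₀.
After rotation:
I₁ = I₀ cos²(14° − 0°) = I₀ cos²(14°) = 0.9415 I₀.
I₂ = I₁ cos²(51° − 14°) = 0.9415 I₀ · cos²(37°) = 0.6005 I₀.
Ratio = 0.6005 / 0.1209 = 4.966.

I_new/I_old ≈ 4.97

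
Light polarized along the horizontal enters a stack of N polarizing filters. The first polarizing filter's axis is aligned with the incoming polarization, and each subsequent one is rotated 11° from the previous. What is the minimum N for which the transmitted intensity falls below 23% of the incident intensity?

First polarizer is aligned with the polarization: full transmission.
Each further stage multiplies by cos²(11°) = 0.9636.
After N polarizers: T = 0.9636^(N−1). Require T < 0.23 ⇒ N−1 > ln(0.23)/ln(0.9636) = 39.63, so N−1 ≥ 40 and N = 41.
Check: N=41 gives T = 0.2268 < 0.23; N=40 gives T = 0.2354.

N = 41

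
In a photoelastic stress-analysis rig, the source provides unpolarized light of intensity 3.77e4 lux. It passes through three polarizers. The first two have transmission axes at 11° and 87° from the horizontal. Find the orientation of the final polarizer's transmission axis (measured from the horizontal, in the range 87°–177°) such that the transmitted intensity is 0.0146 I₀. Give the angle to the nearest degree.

Unpolarized light through the first polarizer → I₁ = ½ I₀, now polarized at 11°.
I₂ = I₁ cos²(87° − 11°) = 0.5 I₀ · cos²(76°) = 0.02926 I₀.
Need I₃/I₀ = 0.0146, so cos²(θ − 87°) = 0.0146 / 0.02926 = 0.4989.
θ − 87° = arccos(√0.4989) = 45.1°, giving θ ≈ 87 + 45.1 = 132.1°.

θ ≈ 132°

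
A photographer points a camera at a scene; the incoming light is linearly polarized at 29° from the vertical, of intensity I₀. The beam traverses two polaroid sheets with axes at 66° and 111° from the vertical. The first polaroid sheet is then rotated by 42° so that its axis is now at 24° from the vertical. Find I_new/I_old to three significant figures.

I_new/I_old ≈ 0.00852

Before rotation:
By Malus's law, I₁ = I₀ cos²(66° − 29°) = I₀ cos²(37°) = 0.6378 I₀.
I₂ = I₁ cos²(111° − 66°) = 0.6378 I₀ · cos²(45°) = 0.3189 I₀.
After rotation:
I₁ = I₀ cos²(24° − 29°) = I₀ cos²(5°) = 0.9924 I₀.
I₂ = I₁ cos²(111° − 24°) = 0.9924 I₀ · cos²(87°) = 0.002718 I₀.
Ratio = 0.002718 / 0.3189 = 0.008524.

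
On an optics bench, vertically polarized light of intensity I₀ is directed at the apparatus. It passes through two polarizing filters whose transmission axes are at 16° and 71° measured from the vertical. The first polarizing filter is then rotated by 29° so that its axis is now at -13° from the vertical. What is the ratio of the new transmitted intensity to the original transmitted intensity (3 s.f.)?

Before rotation:
By Malus's law, I₁ = I₀ cos²(16° − 0°) = I₀ cos²(16°) = 0.924 I₀.
I₂ = I₁ cos²(71° − 16°) = 0.924 I₀ · cos²(55°) = 0.304 I₀.
After rotation:
I₁ = I₀ cos²(-13° − 0°) = I₀ cos²(13°) = 0.9494 I₀.
I₂ = I₁ cos²(71° + 13°) = 0.9494 I₀ · cos²(84°) = 0.01037 I₀.
Ratio = 0.01037 / 0.304 = 0.03412.

I_new/I_old ≈ 0.0341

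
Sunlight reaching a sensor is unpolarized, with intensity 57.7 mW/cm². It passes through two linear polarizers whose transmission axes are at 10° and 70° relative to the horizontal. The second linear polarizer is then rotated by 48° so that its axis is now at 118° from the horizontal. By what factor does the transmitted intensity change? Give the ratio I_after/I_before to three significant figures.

Before rotation:
Unpolarized light through the first polarizer → I₁ = ½ I₀, now polarized at 10°.
I₂ = I₁ cos²(70° − 10°) = 0.5 I₀ · cos²(60°) = 0.125 I₀.
After rotation:
Unpolarized light through the first polarizer → I₁ = ½ I₀, now polarized at 10°.
Angle between axes 1 and 2: 72°. I₂ = 0.5 I₀ · cos²(72°) = 0.04775 I₀.
Ratio = 0.04775 / 0.125 = 0.382.

I_new/I_old ≈ 0.382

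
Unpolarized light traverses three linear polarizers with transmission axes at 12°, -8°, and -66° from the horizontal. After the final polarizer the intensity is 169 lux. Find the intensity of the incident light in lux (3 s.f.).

I₀ ≈ 1360 lux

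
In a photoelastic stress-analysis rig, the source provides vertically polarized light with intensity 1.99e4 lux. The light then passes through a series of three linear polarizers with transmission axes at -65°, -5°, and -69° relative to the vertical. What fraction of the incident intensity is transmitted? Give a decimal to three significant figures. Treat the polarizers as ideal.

I₁ = 1.99e4 lux · cos²(65°) = 3554 lux.
I₂ = I₁ · cos²(60°) = 3554 · 0.25 = 888.6 lux.
I₃ = I₂ · cos²(64°) = 888.6 · 0.1922 = 170.8 lux.
Transmitted fraction = 0.008581.

I/I₀ ≈ 0.00858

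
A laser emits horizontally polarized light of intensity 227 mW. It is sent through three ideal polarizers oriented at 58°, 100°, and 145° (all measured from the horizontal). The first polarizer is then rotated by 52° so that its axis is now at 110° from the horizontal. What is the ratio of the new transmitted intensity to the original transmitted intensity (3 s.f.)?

I_new/I_old ≈ 0.732

Before rotation:
By Malus's law, I₁ = I₀ cos²(58° − 0°) = I₀ cos²(58°) = 0.2808 I₀.
I₂ = I₁ cos²(100° − 58°) = 0.2808 I₀ · cos²(42°) = 0.1551 I₀.
I₃ = I₂ cos²(145° − 100°) = 0.1551 I₀ · cos²(45°) = 0.07754 I₀.
After rotation:
I₁ = I₀ cos²(110° − 0°) = I₀ cos²(70°) = 0.117 I₀.
I₂ = I₁ cos²(100° − 110°) = 0.117 I₀ · cos²(10°) = 0.1135 I₀.
I₃ = I₂ cos²(145° − 100°) = 0.1135 I₀ · cos²(45°) = 0.05673 I₀.
Ratio = 0.05673 / 0.07754 = 0.7315.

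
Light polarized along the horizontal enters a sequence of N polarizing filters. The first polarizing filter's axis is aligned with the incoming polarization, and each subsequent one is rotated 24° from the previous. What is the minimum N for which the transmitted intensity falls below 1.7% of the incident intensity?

N = 24

First polarizer is aligned with the polarization: full transmission.
Each further stage multiplies by cos²(24°) = 0.8346.
After N polarizers: T = 0.8346^(N−1). Require T < 0.017 ⇒ N−1 > ln(0.017)/ln(0.8346) = 22.53, so N−1 ≥ 23 and N = 24.
Check: N=24 gives T = 0.01562 < 0.017; N=23 gives T = 0.01871.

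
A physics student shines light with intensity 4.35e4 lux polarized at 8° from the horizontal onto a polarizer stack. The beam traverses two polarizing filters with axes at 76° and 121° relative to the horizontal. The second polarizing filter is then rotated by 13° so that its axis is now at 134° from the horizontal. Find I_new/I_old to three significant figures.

I_new/I_old ≈ 0.562

Before rotation:
By Malus's law, I₁ = I₀ cos²(76° − 8°) = I₀ cos²(68°) = 0.1403 I₀.
I₂ = I₁ cos²(121° − 76°) = 0.1403 I₀ · cos²(45°) = 0.07017 I₀.
After rotation:
I₁ = I₀ cos²(76° − 8°) = I₀ cos²(68°) = 0.1403 I₀.
I₂ = I₁ cos²(134° − 76°) = 0.1403 I₀ · cos²(58°) = 0.03941 I₀.
Ratio = 0.03941 / 0.07017 = 0.5616.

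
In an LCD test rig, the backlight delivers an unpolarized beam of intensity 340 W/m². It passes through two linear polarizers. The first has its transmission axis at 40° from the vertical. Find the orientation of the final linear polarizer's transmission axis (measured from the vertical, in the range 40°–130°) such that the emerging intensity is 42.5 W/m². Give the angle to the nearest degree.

Unpolarized light through the first polarizer → I₁ = ½ I₀, now polarized at 40°.
Target fraction: 42.5 / 340 W/m² = 0.125 of I₀.
Need I₂/I₀ = 0.125, so cos²(θ − 40°) = 0.125 / 0.5 = 0.25.
θ − 40° = arccos(√0.25) = 60.0°, giving θ ≈ 40 + 60.0 = 100.0°.

θ ≈ 100°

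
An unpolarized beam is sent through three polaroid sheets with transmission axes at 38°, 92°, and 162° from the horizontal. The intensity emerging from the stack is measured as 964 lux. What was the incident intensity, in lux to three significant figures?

Unpolarized light through the first polarizer → I₁ = ½ I₀, now polarized at 38°.
I₂ = I₁ cos²(92° − 38°) = 0.5 I₀ · cos²(54°) = 0.1727 I₀.
I₃ = I₂ cos²(162° − 92°) = 0.1727 I₀ · cos²(70°) = 0.02021 I₀.
So 964 lux = 0.02021 I₀, giving I₀ = 964/0.02021 = 4.771e+04 lux.

I₀ ≈ 4.77e4 lux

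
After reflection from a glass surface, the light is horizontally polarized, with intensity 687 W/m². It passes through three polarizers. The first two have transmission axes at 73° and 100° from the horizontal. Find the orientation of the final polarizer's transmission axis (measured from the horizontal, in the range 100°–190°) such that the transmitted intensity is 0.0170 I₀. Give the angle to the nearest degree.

By Malus's law, I₁ = I₀ cos²(73° − 0°) = I₀ cos²(73°) = 0.08548 I₀.
I₂ = I₁ cos²(100° − 73°) = 0.08548 I₀ · cos²(27°) = 0.06786 I₀.
Need I₃/I₀ = 0.017, so cos²(θ − 100°) = 0.017 / 0.06786 = 0.2505.
θ − 100° = arccos(√0.2505) = 60.0°, giving θ ≈ 100 + 60.0 = 160.0°.

θ ≈ 160°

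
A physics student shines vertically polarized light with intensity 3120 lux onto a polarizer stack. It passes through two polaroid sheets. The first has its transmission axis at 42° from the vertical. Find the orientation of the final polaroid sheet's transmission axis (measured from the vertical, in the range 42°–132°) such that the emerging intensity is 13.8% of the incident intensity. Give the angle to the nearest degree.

θ ≈ 102°

By Malus's law, I₁ = I₀ cos²(42° − 0°) = I₀ cos²(42°) = 0.5523 I₀.
Need I₂/I₀ = 0.138, so cos²(θ − 42°) = 0.138 / 0.5523 = 0.2499.
θ − 42° = arccos(√0.2499) = 60.0°, giving θ ≈ 42 + 60.0 = 102.0°.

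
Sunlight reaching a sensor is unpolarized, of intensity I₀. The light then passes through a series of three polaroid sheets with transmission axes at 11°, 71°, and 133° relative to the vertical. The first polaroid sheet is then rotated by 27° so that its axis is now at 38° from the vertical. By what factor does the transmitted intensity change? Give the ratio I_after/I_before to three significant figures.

I_new/I_old ≈ 2.81

Before rotation:
Unpolarized light through the first polarizer → I₁ = ½ I₀, now polarized at 11°.
I₂ = I₁ cos²(71° − 11°) = 0.5 I₀ · cos²(60°) = 0.125 I₀.
I₃ = I₂ cos²(133° − 71°) = 0.125 I₀ · cos²(62°) = 0.02755 I₀.
After rotation:
Unpolarized light through the first polarizer → I₁ = ½ I₀, now polarized at 38°.
I₂ = I₁ cos²(71° − 38°) = 0.5 I₀ · cos²(33°) = 0.3517 I₀.
I₃ = I₂ cos²(133° − 71°) = 0.3517 I₀ · cos²(62°) = 0.07751 I₀.
Ratio = 0.07751 / 0.02755 = 2.813.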